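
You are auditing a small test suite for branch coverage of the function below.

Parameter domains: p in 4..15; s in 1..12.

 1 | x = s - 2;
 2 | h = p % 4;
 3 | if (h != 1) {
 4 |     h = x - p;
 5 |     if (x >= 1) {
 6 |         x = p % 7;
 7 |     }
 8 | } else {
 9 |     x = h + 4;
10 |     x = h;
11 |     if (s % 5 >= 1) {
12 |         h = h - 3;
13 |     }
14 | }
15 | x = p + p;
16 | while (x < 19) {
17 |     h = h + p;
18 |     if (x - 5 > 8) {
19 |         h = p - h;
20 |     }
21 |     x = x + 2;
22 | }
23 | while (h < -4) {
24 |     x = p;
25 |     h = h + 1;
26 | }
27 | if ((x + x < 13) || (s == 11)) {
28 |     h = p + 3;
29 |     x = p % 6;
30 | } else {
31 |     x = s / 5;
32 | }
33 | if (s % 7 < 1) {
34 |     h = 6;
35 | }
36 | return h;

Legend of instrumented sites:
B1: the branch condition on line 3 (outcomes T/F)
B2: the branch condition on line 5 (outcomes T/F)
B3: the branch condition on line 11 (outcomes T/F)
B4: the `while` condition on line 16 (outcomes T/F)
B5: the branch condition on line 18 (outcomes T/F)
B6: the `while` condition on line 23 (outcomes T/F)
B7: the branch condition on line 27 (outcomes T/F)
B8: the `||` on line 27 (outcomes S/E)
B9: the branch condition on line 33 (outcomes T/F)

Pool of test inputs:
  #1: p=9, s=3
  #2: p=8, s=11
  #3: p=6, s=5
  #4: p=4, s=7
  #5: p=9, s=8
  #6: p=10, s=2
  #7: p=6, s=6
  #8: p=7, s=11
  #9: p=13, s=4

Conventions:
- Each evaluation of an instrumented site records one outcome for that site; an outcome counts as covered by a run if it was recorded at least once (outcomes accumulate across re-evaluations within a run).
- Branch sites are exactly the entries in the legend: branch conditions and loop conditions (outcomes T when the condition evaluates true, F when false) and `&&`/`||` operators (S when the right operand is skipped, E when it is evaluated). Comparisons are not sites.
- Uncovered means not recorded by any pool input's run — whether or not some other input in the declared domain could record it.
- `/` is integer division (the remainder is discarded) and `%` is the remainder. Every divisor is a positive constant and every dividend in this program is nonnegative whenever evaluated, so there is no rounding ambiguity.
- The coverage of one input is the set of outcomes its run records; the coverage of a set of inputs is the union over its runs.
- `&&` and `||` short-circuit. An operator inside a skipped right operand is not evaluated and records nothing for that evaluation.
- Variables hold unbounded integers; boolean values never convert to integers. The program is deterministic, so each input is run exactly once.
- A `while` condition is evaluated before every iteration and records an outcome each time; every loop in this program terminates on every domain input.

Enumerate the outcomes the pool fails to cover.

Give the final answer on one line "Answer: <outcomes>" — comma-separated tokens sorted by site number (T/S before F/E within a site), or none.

input #1 (p=9, s=3): events B1->F, B3->T, B4->T, B5->T, B4->F, B6->F, B8->E, B7->F, B9->F; covers B1=F, B3=T, B4=T, B4=F, B5=T, B6=F, B7=F, B8=E, B9=F
input #2 (p=8, s=11): events B1->T, B2->T, B4->T, B5->T, B4->T, B5->T, B4->F, B6->F, B8->E, B7->T, B9->F; covers B1=T, B2=T, B4=T, B4=F, B5=T, B6=F, B7=T, B8=E, B9=F
input #3 (p=6, s=5): events B1->T, B2->T, B4->T, B5->F, B4->T, B5->T, B4->T, B5->T, B4->T, B5->T, B4->F, B6->F, B8->E, B7->F, ...; covers B1=T, B2=T, B4=T, B4=F, B5=T, B5=F, B6=F, B7=F, B8=E, B9=F
input #4 (p=4, s=7): events B1->T, B2->T, B4->T, B5->F, B4->T, B5->F, B4->T, B5->F, B4->T, B5->T, B4->T, B5->T, B4->T, B5->T, ...; covers B1=T, B2=T, B4=T, B4=F, B5=T, B5=F, B6=T, B6=F, B7=T, B8=S, B9=T
input #5 (p=9, s=8): events B1->F, B3->T, B4->T, B5->T, B4->F, B6->F, B8->E, B7->F, B9->F; covers B1=F, B3=T, B4=T, B4=F, B5=T, B6=F, B7=F, B8=E, B9=F
input #6 (p=10, s=2): events B1->T, B2->F, B4->F, B6->T, B6->T, B6->T, B6->T, B6->T, B6->T, B6->F, B8->E, B7->F, B9->F; covers B1=T, B2=F, B4=F, B6=T, B6=F, B7=F, B8=E, B9=F
input #7 (p=6, s=6): events B1->T, B2->T, B4->T, B5->F, B4->T, B5->T, B4->T, B5->T, B4->T, B5->T, B4->F, B6->F, B8->E, B7->F, ...; covers B1=T, B2=T, B4=T, B4=F, B5=T, B5=F, B6=F, B7=F, B8=E, B9=F
input #8 (p=7, s=11): events B1->T, B2->T, B4->T, B5->T, B4->T, B5->T, B4->T, B5->T, B4->F, B6->F, B8->E, B7->T, B9->F; covers B1=T, B2=T, B4=T, B4=F, B5=T, B6=F, B7=T, B8=E, B9=F
input #9 (p=13, s=4): events B1->F, B3->T, B4->F, B6->F, B8->E, B7->F, B9->F; covers B1=F, B3=T, B4=F, B6=F, B7=F, B8=E, B9=F
union over the pool: B1=T, B1=F, B2=T, B2=F, B3=T, B4=T, B4=F, B5=T, B5=F, B6=T, B6=F, B7=T, B7=F, B8=S, B8=E, B9=T, B9=F
uncovered (1 of 18): B3=F

Answer: B3=F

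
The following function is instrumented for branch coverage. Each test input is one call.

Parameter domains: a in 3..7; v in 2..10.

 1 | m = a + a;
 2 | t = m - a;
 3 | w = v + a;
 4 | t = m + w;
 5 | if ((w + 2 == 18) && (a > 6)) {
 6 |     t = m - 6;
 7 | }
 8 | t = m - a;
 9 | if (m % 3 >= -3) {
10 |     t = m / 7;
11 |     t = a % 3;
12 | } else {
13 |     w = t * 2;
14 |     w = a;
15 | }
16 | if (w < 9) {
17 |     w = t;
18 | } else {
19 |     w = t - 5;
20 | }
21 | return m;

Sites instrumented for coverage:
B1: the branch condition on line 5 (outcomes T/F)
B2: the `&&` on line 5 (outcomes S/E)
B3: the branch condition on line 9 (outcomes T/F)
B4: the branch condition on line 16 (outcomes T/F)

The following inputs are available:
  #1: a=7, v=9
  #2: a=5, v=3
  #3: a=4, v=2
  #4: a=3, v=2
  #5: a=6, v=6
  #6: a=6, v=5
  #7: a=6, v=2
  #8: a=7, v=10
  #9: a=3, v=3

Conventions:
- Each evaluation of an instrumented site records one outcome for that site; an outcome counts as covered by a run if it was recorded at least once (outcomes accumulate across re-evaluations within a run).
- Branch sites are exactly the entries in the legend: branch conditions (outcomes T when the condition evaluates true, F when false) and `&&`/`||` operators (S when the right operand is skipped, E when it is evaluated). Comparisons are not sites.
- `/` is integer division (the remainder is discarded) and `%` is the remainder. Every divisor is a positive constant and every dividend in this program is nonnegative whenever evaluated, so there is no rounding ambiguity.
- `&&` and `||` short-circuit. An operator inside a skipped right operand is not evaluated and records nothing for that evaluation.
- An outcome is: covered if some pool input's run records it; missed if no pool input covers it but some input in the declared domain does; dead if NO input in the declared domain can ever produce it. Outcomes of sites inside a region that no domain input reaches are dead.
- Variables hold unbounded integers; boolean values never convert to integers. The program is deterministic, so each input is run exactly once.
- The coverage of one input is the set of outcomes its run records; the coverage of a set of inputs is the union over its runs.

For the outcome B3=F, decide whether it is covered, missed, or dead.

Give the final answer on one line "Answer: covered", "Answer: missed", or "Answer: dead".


no pool input records B3=F
checking all 45 inputs in the declared domain: B3=F is never recorded -> dead
Answer: dead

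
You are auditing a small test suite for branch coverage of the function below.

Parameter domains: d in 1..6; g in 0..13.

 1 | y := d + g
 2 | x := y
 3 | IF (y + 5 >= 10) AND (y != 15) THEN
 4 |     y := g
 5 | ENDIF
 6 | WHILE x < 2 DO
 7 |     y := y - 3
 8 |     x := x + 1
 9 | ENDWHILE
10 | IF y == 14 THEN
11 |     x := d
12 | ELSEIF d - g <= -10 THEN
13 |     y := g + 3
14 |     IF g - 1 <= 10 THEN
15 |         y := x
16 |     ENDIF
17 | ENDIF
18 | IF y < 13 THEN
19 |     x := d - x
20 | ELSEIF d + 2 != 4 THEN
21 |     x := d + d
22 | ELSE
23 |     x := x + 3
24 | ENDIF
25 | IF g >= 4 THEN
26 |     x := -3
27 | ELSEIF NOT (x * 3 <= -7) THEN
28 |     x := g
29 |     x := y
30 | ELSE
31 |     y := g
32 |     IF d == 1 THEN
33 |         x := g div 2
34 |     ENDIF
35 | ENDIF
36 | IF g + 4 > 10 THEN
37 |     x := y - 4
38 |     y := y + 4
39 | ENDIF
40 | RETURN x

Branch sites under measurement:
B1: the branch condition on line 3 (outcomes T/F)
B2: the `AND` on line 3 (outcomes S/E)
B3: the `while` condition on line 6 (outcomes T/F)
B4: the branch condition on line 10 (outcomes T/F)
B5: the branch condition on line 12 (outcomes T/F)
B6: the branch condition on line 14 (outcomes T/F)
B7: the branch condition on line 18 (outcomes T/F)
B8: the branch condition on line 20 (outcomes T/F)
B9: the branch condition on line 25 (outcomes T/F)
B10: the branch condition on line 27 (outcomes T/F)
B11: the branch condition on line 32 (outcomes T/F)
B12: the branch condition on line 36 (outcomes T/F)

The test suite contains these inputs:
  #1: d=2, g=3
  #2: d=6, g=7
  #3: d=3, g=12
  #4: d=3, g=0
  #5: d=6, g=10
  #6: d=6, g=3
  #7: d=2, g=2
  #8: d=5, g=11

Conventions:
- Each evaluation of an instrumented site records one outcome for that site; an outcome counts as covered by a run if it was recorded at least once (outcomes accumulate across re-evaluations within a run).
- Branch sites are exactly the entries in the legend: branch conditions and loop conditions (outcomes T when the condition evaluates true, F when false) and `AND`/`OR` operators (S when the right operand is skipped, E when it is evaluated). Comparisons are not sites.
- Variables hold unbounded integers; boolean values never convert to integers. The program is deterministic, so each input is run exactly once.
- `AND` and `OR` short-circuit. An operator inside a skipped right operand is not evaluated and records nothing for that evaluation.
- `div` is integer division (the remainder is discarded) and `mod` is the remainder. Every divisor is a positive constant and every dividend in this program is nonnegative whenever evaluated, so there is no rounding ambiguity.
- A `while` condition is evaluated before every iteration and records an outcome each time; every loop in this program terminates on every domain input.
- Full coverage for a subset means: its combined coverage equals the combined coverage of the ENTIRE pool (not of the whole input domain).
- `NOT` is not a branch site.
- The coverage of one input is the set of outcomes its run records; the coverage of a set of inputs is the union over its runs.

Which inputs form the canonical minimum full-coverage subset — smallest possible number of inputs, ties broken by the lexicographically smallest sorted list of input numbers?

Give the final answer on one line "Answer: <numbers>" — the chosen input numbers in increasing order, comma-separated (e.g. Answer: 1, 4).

input #1 (d=2, g=3): covers B1=T, B2=E, B3=F, B4=F, B5=F, B7=T, B9=F, B10=F, B11=F, B12=F
input #2 (d=6, g=7): covers B1=T, B2=E, B3=F, B4=F, B5=F, B7=T, B9=T, B12=T
input #3 (d=3, g=12): covers B1=F, B2=E, B3=F, B4=F, B5=F, B7=F, B8=T, B9=T, B12=T
input #4 (d=3, g=0): covers B1=F, B2=S, B3=F, B4=F, B5=F, B7=T, B9=F, B10=T, B12=F
input #5 (d=6, g=10): covers B1=T, B2=E, B3=F, B4=F, B5=F, B7=T, B9=T, B12=T
input #6 (d=6, g=3): covers B1=T, B2=E, B3=F, B4=F, B5=F, B7=T, B9=F, B10=F, B11=F, B12=F
input #7 (d=2, g=2): covers B1=F, B2=S, B3=F, B4=F, B5=F, B7=T, B9=F, B10=T, B12=F
input #8 (d=5, g=11): covers B1=T, B2=E, B3=F, B4=F, B5=F, B7=T, B9=T, B12=T
pool-wide coverage (17 outcomes): B1=T, B1=F, B2=S, B2=E, B3=F, B4=F, B5=F, B7=T, B7=F, B8=T, B9=T, B9=F, B10=T, B10=F, B11=F, B12=T, B12=F
size 1 is not enough: best union over all size-1 subsets is 10/17
size 2 is not enough: best union over all size-2 subsets is 15/17
at size 3, {1, 3, 4} reaches all 17 outcomes; every lexicographically earlier size-3 subset fails

Answer: 1, 3, 4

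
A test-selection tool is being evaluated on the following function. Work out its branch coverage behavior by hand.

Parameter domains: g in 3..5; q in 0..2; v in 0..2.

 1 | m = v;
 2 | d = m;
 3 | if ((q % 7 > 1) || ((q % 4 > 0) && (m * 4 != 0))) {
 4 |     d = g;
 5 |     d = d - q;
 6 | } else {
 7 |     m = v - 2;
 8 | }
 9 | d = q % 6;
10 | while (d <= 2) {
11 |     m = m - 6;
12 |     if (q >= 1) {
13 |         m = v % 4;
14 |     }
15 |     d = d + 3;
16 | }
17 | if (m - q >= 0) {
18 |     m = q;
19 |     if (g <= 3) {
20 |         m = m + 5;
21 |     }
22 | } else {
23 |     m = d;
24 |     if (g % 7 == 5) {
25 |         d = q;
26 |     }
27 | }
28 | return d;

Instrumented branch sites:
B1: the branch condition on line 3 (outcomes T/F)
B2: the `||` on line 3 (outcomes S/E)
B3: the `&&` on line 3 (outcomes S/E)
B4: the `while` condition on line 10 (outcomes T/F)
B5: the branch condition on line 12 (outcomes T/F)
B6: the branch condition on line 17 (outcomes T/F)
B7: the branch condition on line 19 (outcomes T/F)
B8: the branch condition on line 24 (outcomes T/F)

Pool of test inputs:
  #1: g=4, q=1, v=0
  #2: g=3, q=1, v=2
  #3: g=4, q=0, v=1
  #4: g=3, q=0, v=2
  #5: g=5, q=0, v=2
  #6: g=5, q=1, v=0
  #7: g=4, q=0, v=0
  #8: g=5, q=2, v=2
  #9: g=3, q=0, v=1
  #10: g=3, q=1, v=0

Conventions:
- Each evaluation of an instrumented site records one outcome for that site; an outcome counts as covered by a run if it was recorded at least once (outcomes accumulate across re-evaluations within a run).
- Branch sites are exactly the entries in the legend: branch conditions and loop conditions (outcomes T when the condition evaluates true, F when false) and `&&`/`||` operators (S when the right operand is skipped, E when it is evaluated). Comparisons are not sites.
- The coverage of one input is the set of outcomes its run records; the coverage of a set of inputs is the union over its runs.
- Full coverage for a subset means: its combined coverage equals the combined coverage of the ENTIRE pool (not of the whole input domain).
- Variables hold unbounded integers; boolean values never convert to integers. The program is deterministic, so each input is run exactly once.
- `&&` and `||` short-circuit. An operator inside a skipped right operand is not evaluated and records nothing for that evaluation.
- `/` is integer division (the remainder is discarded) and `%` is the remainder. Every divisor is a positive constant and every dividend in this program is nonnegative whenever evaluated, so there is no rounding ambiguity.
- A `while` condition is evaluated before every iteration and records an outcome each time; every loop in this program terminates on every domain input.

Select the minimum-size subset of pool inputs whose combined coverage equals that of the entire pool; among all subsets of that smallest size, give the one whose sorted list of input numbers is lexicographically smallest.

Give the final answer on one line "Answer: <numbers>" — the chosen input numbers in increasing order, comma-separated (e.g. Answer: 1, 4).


#1 (g=4, q=1, v=0) -> B2->E, B3->E, B1->F, B4->T, B5->T, B4->F, B6->F, B8->F; covered: B1=F, B2=E, B3=E, B4=T, B4=F, B5=T, B6=F, B8=F
#2 (g=3, q=1, v=2) -> B2->E, B3->E, B1->T, B4->T, B5->T, B4->F, B6->T, B7->T; covered: B1=T, B2=E, B3=E, B4=T, B4=F, B5=T, B6=T, B7=T
#3 (g=4, q=0, v=1) -> B2->E, B3->S, B1->F, B4->T, B5->F, B4->F, B6->F, B8->F; covered: B1=F, B2=E, B3=S, B4=T, B4=F, B5=F, B6=F, B8=F
#4 (g=3, q=0, v=2) -> B2->E, B3->S, B1->F, B4->T, B5->F, B4->F, B6->F, B8->F; covered: B1=F, B2=E, B3=S, B4=T, B4=F, B5=F, B6=F, B8=F
#5 (g=5, q=0, v=2) -> B2->E, B3->S, B1->F, B4->T, B5->F, B4->F, B6->F, B8->T; covered: B1=F, B2=E, B3=S, B4=T, B4=F, B5=F, B6=F, B8=T
#6 (g=5, q=1, v=0) -> B2->E, B3->E, B1->F, B4->T, B5->T, B4->F, B6->F, B8->T; covered: B1=F, B2=E, B3=E, B4=T, B4=F, B5=T, B6=F, B8=T
#7 (g=4, q=0, v=0) -> B2->E, B3->S, B1->F, B4->T, B5->F, B4->F, B6->F, B8->F; covered: B1=F, B2=E, B3=S, B4=T, B4=F, B5=F, B6=F, B8=F
#8 (g=5, q=2, v=2) -> B2->S, B1->T, B4->T, B5->T, B4->F, B6->T, B7->F; covered: B1=T, B2=S, B4=T, B4=F, B5=T, B6=T, B7=F
#9 (g=3, q=0, v=1) -> B2->E, B3->S, B1->F, B4->T, B5->F, B4->F, B6->F, B8->F; covered: B1=F, B2=E, B3=S, B4=T, B4=F, B5=F, B6=F, B8=F
#10 (g=3, q=1, v=0) -> B2->E, B3->E, B1->F, B4->T, B5->T, B4->F, B6->F, B8->F; covered: B1=F, B2=E, B3=E, B4=T, B4=F, B5=T, B6=F, B8=F
pool-wide coverage (16 outcomes): B1=T, B1=F, B2=S, B2=E, B3=S, B3=E, B4=T, B4=F, B5=T, B5=F, B6=T, B6=F, B7=T, B7=F, B8=T, B8=F
every size-1 subset falls short of the 16 outcomes (best: 8/16)
every size-2 subset falls short of the 16 outcomes (best: 13/16)
every size-3 subset falls short of the 16 outcomes (best: 15/16)
inputs {1, 2, 5, 8} (size 4) cover everything; no size-4 subset with a lexicographically smaller index list covers all 16
Answer: 1, 2, 5, 8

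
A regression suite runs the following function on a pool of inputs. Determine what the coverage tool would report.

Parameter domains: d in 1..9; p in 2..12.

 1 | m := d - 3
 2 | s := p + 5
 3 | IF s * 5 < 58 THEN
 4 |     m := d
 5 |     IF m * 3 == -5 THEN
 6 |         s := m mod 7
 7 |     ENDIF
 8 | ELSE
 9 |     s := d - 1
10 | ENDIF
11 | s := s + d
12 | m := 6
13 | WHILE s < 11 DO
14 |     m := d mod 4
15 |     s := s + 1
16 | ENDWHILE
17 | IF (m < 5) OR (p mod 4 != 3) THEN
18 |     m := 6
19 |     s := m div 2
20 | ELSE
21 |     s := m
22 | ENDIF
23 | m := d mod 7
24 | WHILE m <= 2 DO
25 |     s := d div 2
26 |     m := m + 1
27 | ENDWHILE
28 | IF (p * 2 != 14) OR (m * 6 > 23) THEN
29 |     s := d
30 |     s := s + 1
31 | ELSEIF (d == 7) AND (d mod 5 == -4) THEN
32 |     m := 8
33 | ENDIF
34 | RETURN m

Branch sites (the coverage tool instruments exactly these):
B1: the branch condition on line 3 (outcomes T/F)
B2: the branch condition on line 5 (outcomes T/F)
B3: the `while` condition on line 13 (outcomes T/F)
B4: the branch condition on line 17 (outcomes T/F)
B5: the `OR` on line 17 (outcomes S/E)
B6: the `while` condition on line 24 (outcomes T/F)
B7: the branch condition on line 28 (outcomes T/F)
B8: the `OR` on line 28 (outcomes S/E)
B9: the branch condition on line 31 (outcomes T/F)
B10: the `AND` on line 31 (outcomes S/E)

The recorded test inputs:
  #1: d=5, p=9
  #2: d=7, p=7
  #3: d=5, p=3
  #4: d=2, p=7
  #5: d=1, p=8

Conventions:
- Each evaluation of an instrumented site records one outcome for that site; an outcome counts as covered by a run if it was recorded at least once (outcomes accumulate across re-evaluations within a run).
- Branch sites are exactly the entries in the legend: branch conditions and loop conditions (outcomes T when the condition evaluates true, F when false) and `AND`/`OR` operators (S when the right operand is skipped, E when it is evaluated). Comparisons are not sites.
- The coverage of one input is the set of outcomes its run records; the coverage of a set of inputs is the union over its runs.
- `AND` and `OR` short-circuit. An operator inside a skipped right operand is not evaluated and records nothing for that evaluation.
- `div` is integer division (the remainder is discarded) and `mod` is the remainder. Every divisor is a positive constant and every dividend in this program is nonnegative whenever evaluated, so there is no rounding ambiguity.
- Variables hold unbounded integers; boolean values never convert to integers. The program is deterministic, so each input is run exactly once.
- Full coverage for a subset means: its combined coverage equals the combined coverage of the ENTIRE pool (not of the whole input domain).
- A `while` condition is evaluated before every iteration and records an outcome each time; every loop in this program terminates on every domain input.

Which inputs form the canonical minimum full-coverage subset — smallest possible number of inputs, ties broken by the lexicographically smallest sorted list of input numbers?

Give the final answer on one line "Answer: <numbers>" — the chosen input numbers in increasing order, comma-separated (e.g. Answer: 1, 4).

input #1, d=5, p=9: outcomes B1=F, B3=T, B3=F, B4=T, B5=S, B6=F, B7=T, B8=S
input #2, d=7, p=7: outcomes B1=F, B3=F, B4=F, B5=E, B6=T, B6=F, B7=F, B8=E, B9=F, B10=E
input #3, d=5, p=3: outcomes B1=T, B2=F, B3=F, B4=F, B5=E, B6=F, B7=T, B8=S
input #4, d=2, p=7: outcomes B1=F, B3=T, B3=F, B4=T, B5=S, B6=T, B6=F, B7=F, B8=E, B9=F, B10=S
input #5, d=1, p=8: outcomes B1=F, B3=T, B3=F, B4=T, B5=S, B6=T, B6=F, B7=T, B8=S
union over all inputs: B1=T, B1=F, B2=F, B3=T, B3=F, B4=T, B4=F, B5=S, B5=E, B6=T, B6=F, B7=T, B7=F, B8=S, B8=E, B9=F, B10=S, B10=E (18 outcomes)
no size-1 subset reaches all 18 outcomes (best union: 11/18)
no size-2 subset reaches all 18 outcomes (best union: 17/18)
at size 3, {2, 3, 4} reaches all 18 outcomes; every lexicographically earlier size-3 subset fails

Answer: 2, 3, 4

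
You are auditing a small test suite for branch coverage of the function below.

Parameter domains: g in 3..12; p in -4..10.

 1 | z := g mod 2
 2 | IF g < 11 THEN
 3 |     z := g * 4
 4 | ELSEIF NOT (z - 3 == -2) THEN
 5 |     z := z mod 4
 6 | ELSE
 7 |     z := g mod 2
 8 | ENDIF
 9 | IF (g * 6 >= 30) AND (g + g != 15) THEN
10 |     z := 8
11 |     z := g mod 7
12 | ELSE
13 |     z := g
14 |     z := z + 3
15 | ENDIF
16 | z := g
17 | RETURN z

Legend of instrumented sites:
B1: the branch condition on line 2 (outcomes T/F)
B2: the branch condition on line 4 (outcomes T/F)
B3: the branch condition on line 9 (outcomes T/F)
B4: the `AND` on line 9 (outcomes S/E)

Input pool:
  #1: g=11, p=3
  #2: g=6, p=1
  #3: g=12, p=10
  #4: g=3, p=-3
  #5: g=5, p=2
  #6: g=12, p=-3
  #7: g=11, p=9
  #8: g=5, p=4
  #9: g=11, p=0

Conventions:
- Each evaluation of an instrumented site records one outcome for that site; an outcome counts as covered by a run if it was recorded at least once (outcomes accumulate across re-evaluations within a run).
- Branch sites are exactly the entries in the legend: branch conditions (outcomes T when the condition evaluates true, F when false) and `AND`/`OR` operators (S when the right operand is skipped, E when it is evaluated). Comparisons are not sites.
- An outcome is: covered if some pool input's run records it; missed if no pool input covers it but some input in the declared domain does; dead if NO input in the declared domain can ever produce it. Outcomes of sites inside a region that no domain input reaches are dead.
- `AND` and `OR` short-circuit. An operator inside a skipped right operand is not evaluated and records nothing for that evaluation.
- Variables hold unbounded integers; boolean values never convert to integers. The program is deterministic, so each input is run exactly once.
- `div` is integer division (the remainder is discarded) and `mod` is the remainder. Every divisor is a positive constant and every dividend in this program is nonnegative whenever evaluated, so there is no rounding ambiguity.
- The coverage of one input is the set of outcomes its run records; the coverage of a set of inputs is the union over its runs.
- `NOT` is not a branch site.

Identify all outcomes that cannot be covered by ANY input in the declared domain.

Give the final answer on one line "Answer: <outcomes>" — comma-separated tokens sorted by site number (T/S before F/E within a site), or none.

sweeping the full domain (150 inputs) for each outcome:
  reachable outcomes have witnesses, e.g. B1=T (e.g. g=3, p=-4), B1=F (e.g. g=11, p=-4), B2=T (e.g. g=12, p=-4), B2=F (e.g. g=11, p=-4)

Answer: none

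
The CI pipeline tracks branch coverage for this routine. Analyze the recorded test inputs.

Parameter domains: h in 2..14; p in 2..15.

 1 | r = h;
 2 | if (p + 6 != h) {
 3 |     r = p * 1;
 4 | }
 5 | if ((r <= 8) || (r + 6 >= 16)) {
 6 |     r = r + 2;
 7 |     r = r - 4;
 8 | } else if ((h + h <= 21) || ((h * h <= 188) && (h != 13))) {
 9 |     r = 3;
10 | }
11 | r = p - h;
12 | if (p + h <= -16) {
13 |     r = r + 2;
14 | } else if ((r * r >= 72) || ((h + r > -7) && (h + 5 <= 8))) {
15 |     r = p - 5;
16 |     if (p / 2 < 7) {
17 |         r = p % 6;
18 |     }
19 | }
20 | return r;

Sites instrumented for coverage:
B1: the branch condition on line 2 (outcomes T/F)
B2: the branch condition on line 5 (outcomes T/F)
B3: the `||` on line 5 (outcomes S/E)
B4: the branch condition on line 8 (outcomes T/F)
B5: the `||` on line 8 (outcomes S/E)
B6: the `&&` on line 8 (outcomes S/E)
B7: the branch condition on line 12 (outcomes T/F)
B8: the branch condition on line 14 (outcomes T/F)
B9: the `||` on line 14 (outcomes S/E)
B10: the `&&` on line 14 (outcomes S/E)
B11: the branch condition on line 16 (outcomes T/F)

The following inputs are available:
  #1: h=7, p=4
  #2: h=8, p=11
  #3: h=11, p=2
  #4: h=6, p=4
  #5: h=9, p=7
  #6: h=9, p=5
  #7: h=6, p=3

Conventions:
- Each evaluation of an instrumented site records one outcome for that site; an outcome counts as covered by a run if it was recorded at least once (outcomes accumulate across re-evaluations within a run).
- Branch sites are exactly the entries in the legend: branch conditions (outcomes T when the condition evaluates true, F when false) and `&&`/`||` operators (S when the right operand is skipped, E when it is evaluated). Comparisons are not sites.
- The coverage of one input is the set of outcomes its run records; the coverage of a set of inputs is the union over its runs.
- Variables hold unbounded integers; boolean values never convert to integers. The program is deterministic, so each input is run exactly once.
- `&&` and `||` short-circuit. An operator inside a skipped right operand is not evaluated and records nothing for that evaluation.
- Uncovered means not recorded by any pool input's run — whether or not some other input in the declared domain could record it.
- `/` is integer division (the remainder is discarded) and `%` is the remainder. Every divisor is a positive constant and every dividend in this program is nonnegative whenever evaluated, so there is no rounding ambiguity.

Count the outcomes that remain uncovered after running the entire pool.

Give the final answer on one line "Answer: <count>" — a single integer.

input #1 (h=7, p=4): covers B1=T, B2=T, B3=S, B7=F, B8=F, B9=E, B10=E
input #2 (h=8, p=11): covers B1=T, B2=T, B3=E, B7=F, B8=F, B9=E, B10=E
input #3 (h=11, p=2): covers B1=T, B2=T, B3=S, B7=F, B8=T, B9=S, B11=T
input #4 (h=6, p=4): covers B1=T, B2=T, B3=S, B7=F, B8=F, B9=E, B10=E
input #5 (h=9, p=7): covers B1=T, B2=T, B3=S, B7=F, B8=F, B9=E, B10=E
input #6 (h=9, p=5): covers B1=T, B2=T, B3=S, B7=F, B8=F, B9=E, B10=E
input #7 (h=6, p=3): covers B1=T, B2=T, B3=S, B7=F, B8=F, B9=E, B10=E
union over the pool: B1=T, B2=T, B3=S, B3=E, B7=F, B8=T, B8=F, B9=S, B9=E, B10=E, B11=T
uncovered (11 of 22): B1=F, B2=F, B4=T, B4=F, B5=S, B5=E, B6=S, B6=E, B7=T, B10=S, B11=F

Answer: 11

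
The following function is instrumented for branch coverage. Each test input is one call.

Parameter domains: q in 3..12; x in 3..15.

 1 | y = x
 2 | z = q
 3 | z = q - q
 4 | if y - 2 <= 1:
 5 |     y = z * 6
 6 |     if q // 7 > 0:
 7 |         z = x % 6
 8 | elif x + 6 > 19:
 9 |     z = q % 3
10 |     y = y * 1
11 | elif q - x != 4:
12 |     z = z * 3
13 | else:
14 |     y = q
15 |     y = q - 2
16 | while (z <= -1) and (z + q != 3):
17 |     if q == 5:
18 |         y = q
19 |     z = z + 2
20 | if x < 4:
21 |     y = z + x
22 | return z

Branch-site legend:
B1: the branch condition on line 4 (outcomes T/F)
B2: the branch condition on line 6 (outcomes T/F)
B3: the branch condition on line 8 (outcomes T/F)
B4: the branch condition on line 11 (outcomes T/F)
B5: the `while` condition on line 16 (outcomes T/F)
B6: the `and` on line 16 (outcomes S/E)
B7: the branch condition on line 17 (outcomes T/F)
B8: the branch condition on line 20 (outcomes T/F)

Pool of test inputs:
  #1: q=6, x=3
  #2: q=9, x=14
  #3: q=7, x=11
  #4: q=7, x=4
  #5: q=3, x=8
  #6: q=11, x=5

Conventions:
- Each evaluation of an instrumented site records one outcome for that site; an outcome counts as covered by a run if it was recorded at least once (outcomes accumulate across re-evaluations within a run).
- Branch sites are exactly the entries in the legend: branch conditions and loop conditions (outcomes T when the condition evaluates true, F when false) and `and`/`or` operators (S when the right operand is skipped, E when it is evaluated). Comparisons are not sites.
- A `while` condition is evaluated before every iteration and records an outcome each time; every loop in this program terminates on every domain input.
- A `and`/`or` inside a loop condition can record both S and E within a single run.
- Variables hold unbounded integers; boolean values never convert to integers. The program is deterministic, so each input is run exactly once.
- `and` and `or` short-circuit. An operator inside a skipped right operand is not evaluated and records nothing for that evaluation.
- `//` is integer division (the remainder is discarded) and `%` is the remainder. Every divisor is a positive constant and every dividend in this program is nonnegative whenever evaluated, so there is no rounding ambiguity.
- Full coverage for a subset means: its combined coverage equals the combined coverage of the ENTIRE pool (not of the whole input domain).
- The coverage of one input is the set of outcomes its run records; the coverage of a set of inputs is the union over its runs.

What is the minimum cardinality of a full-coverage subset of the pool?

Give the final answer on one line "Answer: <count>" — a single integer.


input #1, q=6, x=3: outcomes B1=T, B2=F, B5=F, B6=S, B8=T
input #2, q=9, x=14: outcomes B1=F, B3=T, B5=F, B6=S, B8=F
input #3, q=7, x=11: outcomes B1=F, B3=F, B4=T, B5=F, B6=S, B8=F
input #4, q=7, x=4: outcomes B1=F, B3=F, B4=T, B5=F, B6=S, B8=F
input #5, q=3, x=8: outcomes B1=F, B3=F, B4=T, B5=F, B6=S, B8=F
input #6, q=11, x=5: outcomes B1=F, B3=F, B4=T, B5=F, B6=S, B8=F
together the pool reaches 10 outcomes: B1=T, B1=F, B2=F, B3=T, B3=F, B4=T, B5=F, B6=S, B8=T, B8=F
size 1 is not enough: best union over all size-1 subsets is 6/10
size 2 is not enough: best union over all size-2 subsets is 9/10
the canonical winner is {1, 2, 3}: size 3, full 10-outcome coverage, earliest index list among size-3 covers
Answer: 3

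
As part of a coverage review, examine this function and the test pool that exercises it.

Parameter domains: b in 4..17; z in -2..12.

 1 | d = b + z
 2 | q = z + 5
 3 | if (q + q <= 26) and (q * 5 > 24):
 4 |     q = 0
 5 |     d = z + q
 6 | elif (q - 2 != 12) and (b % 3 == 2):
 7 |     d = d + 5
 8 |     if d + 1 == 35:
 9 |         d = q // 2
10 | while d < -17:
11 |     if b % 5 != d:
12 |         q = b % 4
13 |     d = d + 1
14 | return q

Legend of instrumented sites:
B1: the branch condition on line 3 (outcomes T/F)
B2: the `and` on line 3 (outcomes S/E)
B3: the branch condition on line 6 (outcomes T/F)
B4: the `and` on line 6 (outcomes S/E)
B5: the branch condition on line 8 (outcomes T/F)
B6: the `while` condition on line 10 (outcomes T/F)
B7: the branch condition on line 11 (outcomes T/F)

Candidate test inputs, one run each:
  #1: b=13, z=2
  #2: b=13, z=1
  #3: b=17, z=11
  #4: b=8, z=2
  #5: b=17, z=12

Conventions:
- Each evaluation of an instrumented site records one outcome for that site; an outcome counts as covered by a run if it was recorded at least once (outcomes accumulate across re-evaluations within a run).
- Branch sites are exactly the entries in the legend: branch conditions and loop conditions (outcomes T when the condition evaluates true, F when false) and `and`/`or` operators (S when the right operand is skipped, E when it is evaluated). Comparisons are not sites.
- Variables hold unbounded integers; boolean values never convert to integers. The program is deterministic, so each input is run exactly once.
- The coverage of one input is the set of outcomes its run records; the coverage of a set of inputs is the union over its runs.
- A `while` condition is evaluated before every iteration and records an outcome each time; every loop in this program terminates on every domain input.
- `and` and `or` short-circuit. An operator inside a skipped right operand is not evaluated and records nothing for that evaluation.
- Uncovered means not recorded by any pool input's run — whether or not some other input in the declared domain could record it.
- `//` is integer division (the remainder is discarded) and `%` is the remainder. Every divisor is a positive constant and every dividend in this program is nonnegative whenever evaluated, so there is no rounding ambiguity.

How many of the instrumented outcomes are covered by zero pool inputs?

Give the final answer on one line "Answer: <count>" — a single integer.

test 1 (b=13, z=2) fires B2->E, B1->T, B6->F; hits B1=T, B2=E, B6=F
test 2 (b=13, z=1) fires B2->E, B1->T, B6->F; hits B1=T, B2=E, B6=F
test 3 (b=17, z=11) fires B2->S, B1->F, B4->E, B3->T, B5->F, B6->F; hits B1=F, B2=S, B3=T, B4=E, B5=F, B6=F
test 4 (b=8, z=2) fires B2->E, B1->T, B6->F; hits B1=T, B2=E, B6=F
test 5 (b=17, z=12) fires B2->S, B1->F, B4->E, B3->T, B5->T, B6->F; hits B1=F, B2=S, B3=T, B4=E, B5=T, B6=F
union over the pool: B1=T, B1=F, B2=S, B2=E, B3=T, B4=E, B5=T, B5=F, B6=F
uncovered (5 of 14): B3=F, B4=S, B6=T, B7=T, B7=F

Answer: 5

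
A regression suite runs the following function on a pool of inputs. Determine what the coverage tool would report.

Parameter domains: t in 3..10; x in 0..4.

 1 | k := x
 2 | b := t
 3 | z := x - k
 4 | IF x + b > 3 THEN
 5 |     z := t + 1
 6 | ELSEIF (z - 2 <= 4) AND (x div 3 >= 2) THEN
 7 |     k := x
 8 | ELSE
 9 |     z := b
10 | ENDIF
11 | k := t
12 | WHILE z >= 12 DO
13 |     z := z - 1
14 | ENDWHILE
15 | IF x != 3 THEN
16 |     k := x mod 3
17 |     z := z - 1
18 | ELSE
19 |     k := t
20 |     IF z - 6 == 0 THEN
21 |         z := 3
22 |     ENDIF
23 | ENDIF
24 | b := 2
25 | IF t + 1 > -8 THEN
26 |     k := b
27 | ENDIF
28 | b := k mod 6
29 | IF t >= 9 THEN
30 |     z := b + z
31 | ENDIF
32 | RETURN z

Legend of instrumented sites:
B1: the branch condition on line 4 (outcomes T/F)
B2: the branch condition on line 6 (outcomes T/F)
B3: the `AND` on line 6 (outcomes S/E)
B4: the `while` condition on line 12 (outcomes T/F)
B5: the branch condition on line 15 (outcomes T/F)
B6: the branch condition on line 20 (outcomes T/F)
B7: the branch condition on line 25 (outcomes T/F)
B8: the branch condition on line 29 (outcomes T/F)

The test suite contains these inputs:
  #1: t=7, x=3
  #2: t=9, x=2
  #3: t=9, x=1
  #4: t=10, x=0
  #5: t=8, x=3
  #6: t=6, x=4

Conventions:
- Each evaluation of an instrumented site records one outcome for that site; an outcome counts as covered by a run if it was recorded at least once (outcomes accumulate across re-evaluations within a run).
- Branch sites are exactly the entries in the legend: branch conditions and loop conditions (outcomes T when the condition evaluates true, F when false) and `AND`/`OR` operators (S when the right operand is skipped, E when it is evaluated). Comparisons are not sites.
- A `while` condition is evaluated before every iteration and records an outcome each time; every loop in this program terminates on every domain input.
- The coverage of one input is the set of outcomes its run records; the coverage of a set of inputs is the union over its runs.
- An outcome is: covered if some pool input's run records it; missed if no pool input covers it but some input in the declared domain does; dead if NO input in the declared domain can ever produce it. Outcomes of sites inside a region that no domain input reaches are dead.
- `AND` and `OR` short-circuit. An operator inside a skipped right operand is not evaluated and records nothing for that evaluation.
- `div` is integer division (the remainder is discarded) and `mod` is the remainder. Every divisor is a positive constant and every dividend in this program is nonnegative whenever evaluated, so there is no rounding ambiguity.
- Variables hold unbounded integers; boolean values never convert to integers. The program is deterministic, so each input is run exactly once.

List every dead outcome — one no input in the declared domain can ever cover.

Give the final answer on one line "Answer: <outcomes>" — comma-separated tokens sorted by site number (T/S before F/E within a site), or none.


checking every outcome against all 40 domain inputs:
  B2=T: zero occurrences over every domain input -> dead
  B3=S: zero occurrences over every domain input -> dead
  B4=T: zero occurrences over every domain input -> dead
  B7=F: zero occurrences over every domain input -> dead
  reachable outcomes have witnesses, e.g. B1=T (e.g. t=3, x=1), B1=F (e.g. t=3, x=0), B2=F (e.g. t=3, x=0), B3=E (e.g. t=3, x=0)
Answer: B2=T, B3=S, B4=T, B7=F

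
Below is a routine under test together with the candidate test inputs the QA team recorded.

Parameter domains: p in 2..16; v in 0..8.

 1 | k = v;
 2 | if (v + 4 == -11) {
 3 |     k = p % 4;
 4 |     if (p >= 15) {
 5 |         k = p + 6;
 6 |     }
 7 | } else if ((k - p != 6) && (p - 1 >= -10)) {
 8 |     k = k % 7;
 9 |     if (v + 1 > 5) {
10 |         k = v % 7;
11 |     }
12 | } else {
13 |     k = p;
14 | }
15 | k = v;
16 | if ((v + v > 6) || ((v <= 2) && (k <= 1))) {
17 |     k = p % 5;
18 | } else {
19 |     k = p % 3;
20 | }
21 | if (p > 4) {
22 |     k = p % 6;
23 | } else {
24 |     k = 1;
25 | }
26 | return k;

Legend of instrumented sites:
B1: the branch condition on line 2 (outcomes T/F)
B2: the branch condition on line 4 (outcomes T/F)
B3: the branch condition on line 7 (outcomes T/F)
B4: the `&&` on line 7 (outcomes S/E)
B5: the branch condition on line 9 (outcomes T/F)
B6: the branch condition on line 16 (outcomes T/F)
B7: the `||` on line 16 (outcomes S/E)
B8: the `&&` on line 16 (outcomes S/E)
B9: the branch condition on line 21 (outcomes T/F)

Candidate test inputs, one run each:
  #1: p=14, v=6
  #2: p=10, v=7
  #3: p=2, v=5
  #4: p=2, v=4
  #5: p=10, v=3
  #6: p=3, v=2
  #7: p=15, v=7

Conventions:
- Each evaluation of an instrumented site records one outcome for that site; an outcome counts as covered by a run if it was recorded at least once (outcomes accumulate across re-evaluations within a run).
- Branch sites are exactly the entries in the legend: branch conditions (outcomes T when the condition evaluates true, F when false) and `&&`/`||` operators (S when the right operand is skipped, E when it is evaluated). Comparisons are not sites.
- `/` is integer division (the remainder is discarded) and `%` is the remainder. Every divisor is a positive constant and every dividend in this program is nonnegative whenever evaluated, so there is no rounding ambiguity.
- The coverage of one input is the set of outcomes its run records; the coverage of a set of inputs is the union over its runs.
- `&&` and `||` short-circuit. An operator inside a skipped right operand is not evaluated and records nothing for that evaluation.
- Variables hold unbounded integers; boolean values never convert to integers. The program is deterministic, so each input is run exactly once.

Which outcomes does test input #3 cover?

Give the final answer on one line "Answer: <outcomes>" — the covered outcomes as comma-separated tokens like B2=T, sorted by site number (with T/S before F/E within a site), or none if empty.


Simulating input #3 (p=2, v=5) step by step:
  B1->F, B4->E, B3->T, B5->T, B7->S, B6->T, B9->F
collecting distinct outcomes: B1=F, B3=T, B4=E, B5=T, B6=T, B7=S, B9=F
Answer: B1=F, B3=T, B4=E, B5=T, B6=T, B7=S, B9=F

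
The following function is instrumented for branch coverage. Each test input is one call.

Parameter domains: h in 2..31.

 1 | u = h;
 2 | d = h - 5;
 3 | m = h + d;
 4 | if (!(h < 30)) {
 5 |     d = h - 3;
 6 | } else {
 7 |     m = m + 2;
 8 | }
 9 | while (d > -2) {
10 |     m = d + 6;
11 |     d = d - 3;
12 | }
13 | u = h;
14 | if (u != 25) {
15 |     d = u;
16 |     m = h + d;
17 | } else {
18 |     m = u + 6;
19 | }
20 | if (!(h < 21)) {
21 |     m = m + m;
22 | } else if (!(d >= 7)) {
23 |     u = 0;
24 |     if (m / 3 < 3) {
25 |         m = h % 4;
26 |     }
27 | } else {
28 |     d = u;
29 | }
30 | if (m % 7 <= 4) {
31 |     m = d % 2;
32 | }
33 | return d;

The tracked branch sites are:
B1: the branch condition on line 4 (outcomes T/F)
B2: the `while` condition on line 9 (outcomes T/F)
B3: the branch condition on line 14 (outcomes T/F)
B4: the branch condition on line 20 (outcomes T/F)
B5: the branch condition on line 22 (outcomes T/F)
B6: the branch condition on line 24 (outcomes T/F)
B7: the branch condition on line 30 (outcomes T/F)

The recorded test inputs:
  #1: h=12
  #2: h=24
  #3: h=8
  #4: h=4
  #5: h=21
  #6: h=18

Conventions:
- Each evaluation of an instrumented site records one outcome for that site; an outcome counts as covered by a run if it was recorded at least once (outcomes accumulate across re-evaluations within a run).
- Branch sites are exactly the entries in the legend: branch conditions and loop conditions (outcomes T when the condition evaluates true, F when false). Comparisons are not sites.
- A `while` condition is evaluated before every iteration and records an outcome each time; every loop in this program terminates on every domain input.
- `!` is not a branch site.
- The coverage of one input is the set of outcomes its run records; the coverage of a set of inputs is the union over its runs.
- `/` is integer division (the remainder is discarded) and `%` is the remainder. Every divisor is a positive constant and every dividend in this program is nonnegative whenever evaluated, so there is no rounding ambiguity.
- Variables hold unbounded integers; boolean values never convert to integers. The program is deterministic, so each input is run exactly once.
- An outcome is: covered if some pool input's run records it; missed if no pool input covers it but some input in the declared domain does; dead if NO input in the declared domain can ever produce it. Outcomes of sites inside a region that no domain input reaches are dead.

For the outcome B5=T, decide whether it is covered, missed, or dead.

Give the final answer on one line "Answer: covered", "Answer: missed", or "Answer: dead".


B5=T is recorded by pool input(s) 4 -> covered
Answer: covered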